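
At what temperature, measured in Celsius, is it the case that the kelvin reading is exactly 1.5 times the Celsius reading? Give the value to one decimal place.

Let C be the Celsius reading. The kelvin reading is K = 1·C + 273.15.
Require K = 1.5·C: 1·C + 273.15 = 1.5·C.
(-0.5)·C = -273.15  ⇒  C = 546.3.

546.3°C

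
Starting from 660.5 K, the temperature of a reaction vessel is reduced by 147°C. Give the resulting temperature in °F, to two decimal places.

464.63°F

Initial temperature in Celsius: 660.5 - 273.15 = 387.3500°C.
Final Celsius temperature: 387.3500 - 147.0000 = 240.3500°C.
In Fahrenheit: 240.3500 × 1.8 + 32 = 464.63°F.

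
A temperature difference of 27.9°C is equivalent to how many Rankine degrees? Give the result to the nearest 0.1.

Only the scale ratio 1.8 matters for a change in temperature.
27.9 × 1.8 = 50.2.

50.2°R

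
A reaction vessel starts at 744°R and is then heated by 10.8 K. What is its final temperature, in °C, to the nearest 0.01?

150.98°C

Initial temperature in Celsius: (744 - 491.67) × 5/9 = 140.1833°C.
The 10.8 K change is an interval; Kelvin and Celsius degrees are the same size, so ΔC = +10.8°C.
Final Celsius temperature: 140.1833 + 10.8000 = 150.9833°C.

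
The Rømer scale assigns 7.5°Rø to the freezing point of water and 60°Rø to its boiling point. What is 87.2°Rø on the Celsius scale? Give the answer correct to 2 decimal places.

Linear interpolation between the fixed points: C = (87.2 - 7.5) × 100 / (60 - 7.5) = 151.8095°C.

151.81°C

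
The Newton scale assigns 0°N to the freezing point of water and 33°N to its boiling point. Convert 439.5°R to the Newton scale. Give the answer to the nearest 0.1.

First in Celsius: (439.5 - 491.67) × 5/9 = -28.9833°C.
Linearly onto the Newton scale: 0 + (-28.9833 / 100) × (33 - 0) = -9.6°N.

-9.6°N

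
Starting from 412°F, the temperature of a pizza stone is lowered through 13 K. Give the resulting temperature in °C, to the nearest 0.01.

Initial temperature in Celsius: (412 - 32) × 5/9 = 211.1111°C.
The 13 K change is an interval; Kelvin and Celsius degrees are the same size, so ΔC = -13°C.
Final Celsius temperature: 211.1111 - 13.0000 = 198.1111°C.

198.11°C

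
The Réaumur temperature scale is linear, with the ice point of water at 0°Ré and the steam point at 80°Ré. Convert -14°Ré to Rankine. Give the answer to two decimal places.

460.17°R

Linear interpolation between the fixed points: C = (-14 - 0) × 100 / (80 - 0) = -17.5000°C.
Then -17.5000 × 1.8 + 491.67 = 460.17°R.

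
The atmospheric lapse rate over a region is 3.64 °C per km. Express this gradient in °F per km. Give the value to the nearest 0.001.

The quantity depends on a temperature interval, so only the ratio of degree sizes applies; the offset between the scales is irrelevant.
A change of 1°C is a change of 1.8°F, so 3.64 × 1.8 = 6.552.

6.552 °F/km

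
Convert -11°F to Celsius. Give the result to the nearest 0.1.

In Celsius: (-11 - 32) × 5/9 = -23.8889°C.

-23.9°C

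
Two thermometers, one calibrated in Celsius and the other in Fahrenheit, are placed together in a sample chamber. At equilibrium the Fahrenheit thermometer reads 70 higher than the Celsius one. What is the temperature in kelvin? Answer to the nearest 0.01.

Let x be the Celsius reading; then the Fahrenheit reading is 1.8·x + 32.
(1.8·x + 32) - x = 70  ⇒  (0.8)·x = 38  ⇒  x = 47.5000°C.
In kelvin: 47.5000 + 273.15 = 320.65 K.

320.65 K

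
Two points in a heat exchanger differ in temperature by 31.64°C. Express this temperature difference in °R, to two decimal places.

Only the scale ratio 1.8 matters for a change in temperature.
31.64 × 1.8 = 56.95.

56.95°R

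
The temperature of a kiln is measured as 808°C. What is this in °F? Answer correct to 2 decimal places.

In Fahrenheit: 808.0000 × 1.8 + 32 = 1486.40°F.

1486.40°F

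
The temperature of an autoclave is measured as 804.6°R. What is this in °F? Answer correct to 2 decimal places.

In Celsius: (804.6 - 491.67) × 5/9 = 173.8500°C.
In Fahrenheit: 173.8500 × 1.8 + 32 = 344.93°F.

344.93°F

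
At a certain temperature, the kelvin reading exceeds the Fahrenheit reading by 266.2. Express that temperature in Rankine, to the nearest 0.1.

435.3°R

Let x be the Fahrenheit reading; then the kelvin reading is 5/9·x + 255.372.
(5/9·x + 255.372) - x = 266.2  ⇒  (-4/9)·x = 10.8278  ⇒  x = -24.3625°F.
In Celsius: (-24.3625 - 32) × 5/9 = -31.3125°C.
In Rankine: -31.3125 × 1.8 + 491.67 = 435.3°R.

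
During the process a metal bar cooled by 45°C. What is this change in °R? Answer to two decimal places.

For a temperature interval the offset drops out; only the factor 1.8 applies.
45 × 1.8 = 81.00.

81.00°R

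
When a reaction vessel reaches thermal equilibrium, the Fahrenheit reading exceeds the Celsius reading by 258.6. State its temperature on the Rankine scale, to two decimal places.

1001.52°R

Let x be the Celsius reading; then the Fahrenheit reading is 1.8·x + 32.
(1.8·x + 32) - x = 258.6  ⇒  (0.8)·x = 226.6  ⇒  x = 283.2500°C.
In Rankine: 283.2500 × 1.8 + 491.67 = 1001.52°R.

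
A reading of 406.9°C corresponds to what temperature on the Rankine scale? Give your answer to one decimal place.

In Rankine: 406.9000 × 1.8 + 491.67 = 1224.1°R.

1224.1°R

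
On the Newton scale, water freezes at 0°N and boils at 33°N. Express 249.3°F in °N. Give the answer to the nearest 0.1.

39.8°N

First in Celsius: (249.3 - 32) × 5/9 = 120.7222°C.
Linearly onto the Newton scale: 0 + (120.7222 / 100) × (33 - 0) = 39.8°N.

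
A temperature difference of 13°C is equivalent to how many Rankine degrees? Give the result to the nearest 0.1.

For a temperature interval the offset drops out; only the factor 1.8 applies.
13 × 1.8 = 23.4.

23.4°R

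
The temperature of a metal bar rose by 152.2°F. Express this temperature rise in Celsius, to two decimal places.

84.56°C

Only the scale ratio 5/9 matters for a change in temperature.
152.2 × 5/9 = 84.56.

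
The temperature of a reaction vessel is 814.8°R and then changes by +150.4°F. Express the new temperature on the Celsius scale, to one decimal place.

Initial temperature in Celsius: (814.8 - 491.67) × 5/9 = 179.5167°C.
The 150.4°F change is an interval, so only the factor 5/9 applies: +150.4 × 5/9 = +83.5556°C.
Final Celsius temperature: 179.5167 + 83.5556 = 263.0722°C.

263.1°C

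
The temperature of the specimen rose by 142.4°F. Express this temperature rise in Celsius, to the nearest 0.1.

An interval of 1°F corresponds to 5/9°C.
142.4 × 5/9 = 79.1.

79.1°C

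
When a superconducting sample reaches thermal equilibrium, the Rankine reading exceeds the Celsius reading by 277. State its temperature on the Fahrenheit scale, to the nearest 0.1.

Let x be the Rankine reading; then the Celsius reading is 5/9·x - 273.15.
(5/9·x - 273.15) - x = -277  ⇒  (-4/9)·x = -3.85  ⇒  x = 8.6625°R.
In Celsius: (8.6625 - 491.67) × 5/9 = -268.3375°C.
In Fahrenheit: -268.3375 × 1.8 + 32 = -451.0°F.

-451.0°F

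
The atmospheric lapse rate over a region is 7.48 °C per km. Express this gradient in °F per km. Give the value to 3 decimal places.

13.464 °F/km

Since only a temperature interval is involved, the additive offset between the scales drops out.
A change of 1°C is a change of 1.8°F, so 7.48 × 1.8 = 13.464.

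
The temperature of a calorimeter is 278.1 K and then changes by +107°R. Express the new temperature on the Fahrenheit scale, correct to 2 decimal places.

Initial temperature in Celsius: 278.1 - 273.15 = 4.9500°C.
The 107°R change is an interval, so only the factor 5/9 applies: +107 × 5/9 = +59.4444°C.
Final Celsius temperature: 4.9500 + 59.4444 = 64.3944°C.
In Fahrenheit: 64.3944 × 1.8 + 32 = 147.91°F.

147.91°F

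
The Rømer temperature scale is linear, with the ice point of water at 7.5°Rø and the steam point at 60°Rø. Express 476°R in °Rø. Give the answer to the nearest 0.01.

2.93°Rø

First in Celsius: (476 - 491.67) × 5/9 = -8.7056°C.
Linearly onto the Rømer scale: 7.5 + (-8.7056 / 100) × (60 - 7.5) = 2.93°Rø.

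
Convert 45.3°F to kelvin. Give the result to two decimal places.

In Celsius: (45.3 - 32) × 5/9 = 7.3889°C.
In kelvin: 7.3889 + 273.15 = 280.54 K.

280.54 K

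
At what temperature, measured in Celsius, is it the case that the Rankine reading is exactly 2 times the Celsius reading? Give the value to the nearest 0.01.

2458.35°C

Let C be the Celsius reading. The Rankine reading is R = 1.8·C + 491.67.
Require R = 2·C: 1.8·C + 491.67 = 2·C.
(-0.2)·C = -491.67  ⇒  C = 2458.35.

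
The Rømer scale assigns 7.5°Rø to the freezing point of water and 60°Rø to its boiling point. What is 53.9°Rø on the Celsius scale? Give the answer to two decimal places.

88.38°C

Linear interpolation between the fixed points: C = (53.9 - 7.5) × 100 / (60 - 7.5) = 88.3810°C.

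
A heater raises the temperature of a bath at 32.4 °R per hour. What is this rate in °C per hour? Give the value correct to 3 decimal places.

The quantity depends on a temperature interval, so only the ratio of degree sizes applies; the offset between the scales is irrelevant.
A change of 1°R is a change of 5/9°C, so 32.4 × 5/9 = 18.000.

18.000 °C/hour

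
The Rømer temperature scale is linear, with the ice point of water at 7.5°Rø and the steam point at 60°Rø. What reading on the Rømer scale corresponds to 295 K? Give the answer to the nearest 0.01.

18.97°Rø

First in Celsius: 295 - 273.15 = 21.8500°C.
Linearly onto the Rømer scale: 7.5 + (21.8500 / 100) × (60 - 7.5) = 18.97°Rø.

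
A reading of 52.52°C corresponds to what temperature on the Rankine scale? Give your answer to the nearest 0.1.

In Rankine: 52.5200 × 1.8 + 491.67 = 586.2°R.

586.2°R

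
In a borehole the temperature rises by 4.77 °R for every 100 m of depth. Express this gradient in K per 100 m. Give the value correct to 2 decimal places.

The quantity depends on a temperature interval, so only the ratio of degree sizes applies; the offset between the scales is irrelevant.
A change of 1°R is a change of 5/9 K, so 4.77 × 5/9 = 2.65.

2.65 K/100 m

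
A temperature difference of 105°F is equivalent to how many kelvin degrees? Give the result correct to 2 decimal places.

An interval of 1°F corresponds to 5/9 K.
105 × 5/9 = 58.33.

58.33 K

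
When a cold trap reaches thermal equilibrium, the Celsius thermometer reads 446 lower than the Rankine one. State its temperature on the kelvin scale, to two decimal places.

Let x be the Rankine reading; then the Celsius reading is 5/9·x - 273.15.
(5/9·x - 273.15) - x = -446  ⇒  (-4/9)·x = -172.85  ⇒  x = 388.9125°R.
In Celsius: (388.9125 - 491.67) × 5/9 = -57.0875°C.
In kelvin: -57.0875 + 273.15 = 216.06 K.

216.06 K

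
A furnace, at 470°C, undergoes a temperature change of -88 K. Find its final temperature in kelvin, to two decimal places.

655.15 K

The 88 K change is an interval; Kelvin and Celsius degrees are the same size, so ΔC = -88°C.
Final Celsius temperature: 470.0000 - 88.0000 = 382.0000°C.
In kelvin: 382.0000 + 273.15 = 655.15 K.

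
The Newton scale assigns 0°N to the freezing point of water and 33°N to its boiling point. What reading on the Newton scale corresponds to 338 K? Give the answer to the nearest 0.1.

First in Celsius: 338 - 273.15 = 64.8500°C.
Linearly onto the Newton scale: 0 + (64.8500 / 100) × (33 - 0) = 21.4°N.

21.4°N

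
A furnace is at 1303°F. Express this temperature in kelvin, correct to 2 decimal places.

979.26 K

In Celsius: (1303 - 32) × 5/9 = 706.1111°C.
In kelvin: 706.1111 + 273.15 = 979.26 K.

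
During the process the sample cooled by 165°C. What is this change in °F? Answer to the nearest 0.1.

297.0°F

An interval of 1°C corresponds to 1.8°F.
165 × 1.8 = 297.0.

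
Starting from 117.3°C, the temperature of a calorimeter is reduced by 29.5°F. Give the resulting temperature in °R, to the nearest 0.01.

673.31°R

The 29.5°F change is an interval, so only the factor 5/9 applies: -29.5 × 5/9 = -16.3889°C.
Final Celsius temperature: 117.3000 - 16.3889 = 100.9111°C.
In Rankine: 100.9111 × 1.8 + 491.67 = 673.31°R.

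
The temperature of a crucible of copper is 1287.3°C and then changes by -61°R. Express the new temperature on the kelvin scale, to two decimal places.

The 61°R change is an interval, so only the factor 5/9 applies: -61 × 5/9 = -33.8889°C.
Final Celsius temperature: 1287.3000 - 33.8889 = 1253.4111°C.
In kelvin: 1253.4111 + 273.15 = 1526.56 K.

1526.56 K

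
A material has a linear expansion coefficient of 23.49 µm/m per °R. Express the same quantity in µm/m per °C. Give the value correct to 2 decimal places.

42.28 µm/m per °C

The quantity depends on a temperature interval, so only the ratio of degree sizes applies; the offset between the scales is irrelevant.
A change of 1°C is a change of 1.8°R, so per °C the value is 23.49 × 1.8 = 42.28.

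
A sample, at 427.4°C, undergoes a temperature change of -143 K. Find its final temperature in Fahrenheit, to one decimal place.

543.9°F

The 143 K change is an interval; Kelvin and Celsius degrees are the same size, so ΔC = -143°C.
Final Celsius temperature: 427.4000 - 143.0000 = 284.4000°C.
In Fahrenheit: 284.4000 × 1.8 + 32 = 543.9°F.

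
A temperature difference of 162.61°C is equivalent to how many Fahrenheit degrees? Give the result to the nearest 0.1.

Only the scale ratio 1.8 matters for a change in temperature.
162.61 × 1.8 = 292.7.

292.7°F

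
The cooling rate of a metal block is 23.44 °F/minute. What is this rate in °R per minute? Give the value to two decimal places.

Since only a temperature interval is involved, the additive offset between the scales drops out.
A change of 1°F is a change of 1°R, so 23.44 × 1 = 23.44.

23.44 °R/minute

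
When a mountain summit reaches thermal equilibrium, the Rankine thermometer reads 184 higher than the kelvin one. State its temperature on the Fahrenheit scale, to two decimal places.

Let x be the kelvin reading; then the Rankine reading is 1.8·x.
(1.8·x) - x = 184  ⇒  (0.8)·x = 184  ⇒  x = 230.0000 K.
In Celsius: 230 - 273.15 = -43.1500°C.
In Fahrenheit: -43.1500 × 1.8 + 32 = -45.67°F.

-45.67°F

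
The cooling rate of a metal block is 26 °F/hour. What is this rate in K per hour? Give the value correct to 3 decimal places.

The quantity depends on a temperature interval, so only the ratio of degree sizes applies; the offset between the scales is irrelevant.
A change of 1°F is a change of 5/9 K, so 26 × 5/9 = 14.444.

14.444 K/hour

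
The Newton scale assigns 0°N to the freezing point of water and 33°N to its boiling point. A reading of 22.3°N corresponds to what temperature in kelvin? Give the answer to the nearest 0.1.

340.7 K

Linear interpolation between the fixed points: C = (22.3 - 0) × 100 / (33 - 0) = 67.5758°C.
Then 67.5758 + 273.15 = 340.7 K.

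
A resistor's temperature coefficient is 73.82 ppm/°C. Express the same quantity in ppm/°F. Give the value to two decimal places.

The quantity depends on a temperature interval, so only the ratio of degree sizes applies; the offset between the scales is irrelevant.
A change of 1°F is a change of 5/9°C, so per °F the value is 73.82 × 5/9 = 41.01.

41.01 ppm/°F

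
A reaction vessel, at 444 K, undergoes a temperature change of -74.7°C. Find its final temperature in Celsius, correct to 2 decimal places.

Initial temperature in Celsius: 444 - 273.15 = 170.8500°C.
Final Celsius temperature: 170.8500 - 74.7000 = 96.1500°C.

96.15°C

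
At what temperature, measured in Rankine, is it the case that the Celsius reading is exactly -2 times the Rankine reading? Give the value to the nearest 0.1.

Let R be the Rankine reading. The Celsius reading is C = 5/9·R - 273.15.
Require C = -2·R: 5/9·R - 273.15 = -2·R.
(23/9)·R = 273.15  ⇒  R = 106.9.

106.9°R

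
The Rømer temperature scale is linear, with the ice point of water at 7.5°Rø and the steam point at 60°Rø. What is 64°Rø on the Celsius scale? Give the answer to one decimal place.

107.6°C

Linear interpolation between the fixed points: C = (64 - 7.5) × 100 / (60 - 7.5) = 107.6190°C.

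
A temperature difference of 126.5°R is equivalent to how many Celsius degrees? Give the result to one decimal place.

70.3°C

For a temperature interval the offset drops out; only the factor 5/9 applies.
126.5 × 5/9 = 70.3.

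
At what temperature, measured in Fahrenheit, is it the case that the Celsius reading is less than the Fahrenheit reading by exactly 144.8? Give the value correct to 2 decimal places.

Let F be the Fahrenheit reading. The Celsius reading is C = 5/9·F - 17.7778.
Require C - F = -144.8: (-4/9)·F - 17.7778 = -144.8.
F = (-144.8 + 17.7778) / (-4/9) = 285.80.

285.80°F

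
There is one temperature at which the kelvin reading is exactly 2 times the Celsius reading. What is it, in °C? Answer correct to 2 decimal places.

Let C be the Celsius reading. The kelvin reading is K = 1·C + 273.15.
Require K = 2·C: 1·C + 273.15 = 2·C.
(-1)·C = -273.15  ⇒  C = 273.15.

273.15°C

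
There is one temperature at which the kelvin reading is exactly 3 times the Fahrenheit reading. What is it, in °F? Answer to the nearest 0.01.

104.47°F

Let F be the Fahrenheit reading. The kelvin reading is K = 5/9·F + 255.372.
Require K = 3·F: 5/9·F + 255.372 = 3·F.
(-22/9)·F = -255.372  ⇒  F = 104.47.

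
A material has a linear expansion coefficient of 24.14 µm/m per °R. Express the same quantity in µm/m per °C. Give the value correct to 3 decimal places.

43.452 µm/m per °C

Since only a temperature interval is involved, the additive offset between the scales drops out.
A change of 1°C is a change of 1.8°R, so per °C the value is 24.14 × 1.8 = 43.452.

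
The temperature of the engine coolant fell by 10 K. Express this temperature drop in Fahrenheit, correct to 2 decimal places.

An interval of 1 K corresponds to 1.8°F.
10 × 1.8 = 18.00.

18.00°F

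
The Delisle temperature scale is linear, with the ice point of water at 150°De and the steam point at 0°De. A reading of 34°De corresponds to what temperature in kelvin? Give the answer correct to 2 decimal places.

350.48 K

Linear interpolation between the fixed points: C = (34 - 150) × 100 / (0 - 150) = 77.3333°C.
Then 77.3333 + 273.15 = 350.48 K.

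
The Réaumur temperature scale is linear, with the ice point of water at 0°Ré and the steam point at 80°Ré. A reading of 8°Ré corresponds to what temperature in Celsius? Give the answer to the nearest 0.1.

Linear interpolation between the fixed points: C = (8 - 0) × 100 / (80 - 0) = 10.0000°C.

10.0°C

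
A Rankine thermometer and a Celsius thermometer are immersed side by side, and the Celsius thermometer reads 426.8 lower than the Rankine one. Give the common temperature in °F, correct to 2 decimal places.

-113.96°F

Let x be the Rankine reading; then the Celsius reading is 5/9·x - 273.15.
(5/9·x - 273.15) - x = -426.8  ⇒  (-4/9)·x = -153.65  ⇒  x = 345.7125°R.
In Celsius: (345.7125 - 491.67) × 5/9 = -81.0875°C.
In Fahrenheit: -81.0875 × 1.8 + 32 = -113.96°F.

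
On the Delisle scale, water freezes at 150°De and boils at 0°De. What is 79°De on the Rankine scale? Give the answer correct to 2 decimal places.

576.87°R

Linear interpolation between the fixed points: C = (79 - 150) × 100 / (0 - 150) = 47.3333°C.
Then 47.3333 × 1.8 + 491.67 = 576.87°R.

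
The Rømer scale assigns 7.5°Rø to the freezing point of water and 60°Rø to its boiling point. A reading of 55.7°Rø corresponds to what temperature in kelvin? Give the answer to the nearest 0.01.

Linear interpolation between the fixed points: C = (55.7 - 7.5) × 100 / (60 - 7.5) = 91.8095°C.
Then 91.8095 + 273.15 = 364.96 K.

364.96 K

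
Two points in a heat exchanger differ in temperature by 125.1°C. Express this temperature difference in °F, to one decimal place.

Only the scale ratio 1.8 matters for a change in temperature.
125.1 × 1.8 = 225.2.

225.2°F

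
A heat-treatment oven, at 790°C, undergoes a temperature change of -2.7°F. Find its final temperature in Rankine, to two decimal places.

The 2.7°F change is an interval, so only the factor 5/9 applies: -2.7 × 5/9 = -1.5000°C.
Final Celsius temperature: 790.0000 - 1.5000 = 788.5000°C.
In Rankine: 788.5000 × 1.8 + 491.67 = 1910.97°R.

1910.97°R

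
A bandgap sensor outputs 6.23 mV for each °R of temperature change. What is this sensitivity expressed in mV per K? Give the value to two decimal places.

11.21 mV per K

The quantity depends on a temperature interval, so only the ratio of degree sizes applies; the offset between the scales is irrelevant.
A change of 1 K is a change of 1.8°R, so per K the value is 6.23 × 1.8 = 11.21.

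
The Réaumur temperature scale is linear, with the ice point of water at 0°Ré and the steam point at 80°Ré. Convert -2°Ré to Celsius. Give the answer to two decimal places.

-2.50°C

Linear interpolation between the fixed points: C = (-2 - 0) × 100 / (80 - 0) = -2.5000°C.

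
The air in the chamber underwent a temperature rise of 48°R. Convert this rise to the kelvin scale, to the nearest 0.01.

26.67 K

An interval of 1°R corresponds to 5/9 K.
48 × 5/9 = 26.67.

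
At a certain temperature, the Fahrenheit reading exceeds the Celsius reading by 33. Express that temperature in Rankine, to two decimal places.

Let x be the Fahrenheit reading; then the Celsius reading is 5/9·x - 17.7778.
(5/9·x - 17.7778) - x = -33  ⇒  (-4/9)·x = -15.2222  ⇒  x = 34.2500°F.
In Celsius: (34.25 - 32) × 5/9 = 1.2500°C.
In Rankine: 1.2500 × 1.8 + 491.67 = 493.92°R.

493.92°R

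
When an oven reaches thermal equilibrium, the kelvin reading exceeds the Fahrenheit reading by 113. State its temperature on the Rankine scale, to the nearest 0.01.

Let x be the Fahrenheit reading; then the kelvin reading is 5/9·x + 255.372.
(5/9·x + 255.372) - x = 113  ⇒  (-4/9)·x = -142.372  ⇒  x = 320.3375°F.
In Celsius: (320.3375 - 32) × 5/9 = 160.1875°C.
In Rankine: 160.1875 × 1.8 + 491.67 = 780.01°R.

780.01°R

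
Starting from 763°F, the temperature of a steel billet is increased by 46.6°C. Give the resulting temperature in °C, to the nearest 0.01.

452.71°C

Initial temperature in Celsius: (763 - 32) × 5/9 = 406.1111°C.
Final Celsius temperature: 406.1111 + 46.6000 = 452.7111°C.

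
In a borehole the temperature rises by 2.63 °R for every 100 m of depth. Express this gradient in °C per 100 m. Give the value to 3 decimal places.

1.461 °C/100 m

Since only a temperature interval is involved, the additive offset between the scales drops out.
A change of 1°R is a change of 5/9°C, so 2.63 × 5/9 = 1.461.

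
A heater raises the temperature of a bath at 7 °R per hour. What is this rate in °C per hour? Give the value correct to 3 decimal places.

Since only a temperature interval is involved, the additive offset between the scales drops out.
A change of 1°R is a change of 5/9°C, so 7 × 5/9 = 3.889.

3.889 °C/hour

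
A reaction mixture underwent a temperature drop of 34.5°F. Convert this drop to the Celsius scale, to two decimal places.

Only the scale ratio 5/9 matters for a change in temperature.
34.5 × 5/9 = 19.17.

19.17°C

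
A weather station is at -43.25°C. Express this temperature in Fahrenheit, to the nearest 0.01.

In Fahrenheit: -43.2500 × 1.8 + 32 = -45.85°F.

-45.85°F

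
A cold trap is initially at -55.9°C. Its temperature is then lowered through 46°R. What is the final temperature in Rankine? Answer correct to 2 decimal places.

The 46°R change is an interval, so only the factor 5/9 applies: -46 × 5/9 = -25.5556°C.
Final Celsius temperature: -55.9000 - 25.5556 = -81.4556°C.
In Rankine: -81.4556 × 1.8 + 491.67 = 345.05°R.

345.05°R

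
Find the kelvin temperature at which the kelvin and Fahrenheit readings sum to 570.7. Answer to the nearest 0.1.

Let K be the kelvin reading. The Fahrenheit reading is F = 1.8·K - 459.67.
Require K + F = 570.7: (2.8)·K - 459.67 = 570.7.
K = (570.7 + 459.67) / (2.8) = 368.0.

368.0 K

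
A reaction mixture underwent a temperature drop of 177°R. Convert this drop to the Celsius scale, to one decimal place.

For a temperature interval the offset drops out; only the factor 5/9 applies.
177 × 5/9 = 98.3.

98.3°C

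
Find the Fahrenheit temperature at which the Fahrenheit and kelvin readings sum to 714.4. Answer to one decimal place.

Let F be the Fahrenheit reading. The kelvin reading is K = 5/9·F + 255.372.
Require F + K = 714.4: (14/9)·F + 255.372 = 714.4.
F = (714.4 - 255.372) / (14/9) = 295.1.

295.1°F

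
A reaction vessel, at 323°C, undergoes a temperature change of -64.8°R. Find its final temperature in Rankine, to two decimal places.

The 64.8°R change is an interval, so only the factor 5/9 applies: -64.8 × 5/9 = -36.0000°C.
Final Celsius temperature: 323.0000 - 36.0000 = 287.0000°C.
In Rankine: 287.0000 × 1.8 + 491.67 = 1008.27°R.

1008.27°R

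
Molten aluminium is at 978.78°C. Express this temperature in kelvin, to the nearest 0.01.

1251.93 K

In kelvin: 978.7800 + 273.15 = 1251.93 K.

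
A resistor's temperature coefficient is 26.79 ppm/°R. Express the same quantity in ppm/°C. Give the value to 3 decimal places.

48.222 ppm/°C

The quantity depends on a temperature interval, so only the ratio of degree sizes applies; the offset between the scales is irrelevant.
A change of 1°C is a change of 1.8°R, so per °C the value is 26.79 × 1.8 = 48.222.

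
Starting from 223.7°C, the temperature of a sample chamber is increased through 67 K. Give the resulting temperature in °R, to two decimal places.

The 67 K change is an interval; Kelvin and Celsius degrees are the same size, so ΔC = +67°C.
Final Celsius temperature: 223.7000 + 67.0000 = 290.7000°C.
In Rankine: 290.7000 × 1.8 + 491.67 = 1014.93°R.

1014.93°R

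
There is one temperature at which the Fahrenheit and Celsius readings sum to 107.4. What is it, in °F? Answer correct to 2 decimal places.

80.47°F

Let F be the Fahrenheit reading. The Celsius reading is C = 5/9·F - 17.7778.
Require F + C = 107.4: (14/9)·F - 17.7778 = 107.4.
F = (107.4 + 17.7778) / (14/9) = 80.47.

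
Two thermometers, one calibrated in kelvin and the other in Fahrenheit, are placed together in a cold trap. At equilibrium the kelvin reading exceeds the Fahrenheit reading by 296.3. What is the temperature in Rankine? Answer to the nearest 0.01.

367.58°R

Let x be the kelvin reading; then the Fahrenheit reading is 1.8·x - 459.67.
(1.8·x - 459.67) - x = -296.3  ⇒  (0.8)·x = 163.37  ⇒  x = 204.2125 K.
In Celsius: 204.2125 - 273.15 = -68.9375°C.
In Rankine: -68.9375 × 1.8 + 491.67 = 367.58°R.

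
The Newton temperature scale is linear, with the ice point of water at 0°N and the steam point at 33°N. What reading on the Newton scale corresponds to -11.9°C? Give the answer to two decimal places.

Linearly onto the Newton scale: 0 + (-11.9000 / 100) × (33 - 0) = -3.93°N.

-3.93°N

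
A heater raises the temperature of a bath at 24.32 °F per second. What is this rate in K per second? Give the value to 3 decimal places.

13.511 K/second

The quantity depends on a temperature interval, so only the ratio of degree sizes applies; the offset between the scales is irrelevant.
A change of 1°F is a change of 5/9 K, so 24.32 × 5/9 = 13.511.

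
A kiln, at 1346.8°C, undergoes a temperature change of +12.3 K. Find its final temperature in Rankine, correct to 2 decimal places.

The 12.3 K change is an interval; Kelvin and Celsius degrees are the same size, so ΔC = +12.3°C.
Final Celsius temperature: 1346.8000 + 12.3000 = 1359.1000°C.
In Rankine: 1359.1000 × 1.8 + 491.67 = 2938.05°R.

2938.05°R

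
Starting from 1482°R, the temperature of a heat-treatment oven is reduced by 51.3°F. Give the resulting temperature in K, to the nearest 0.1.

794.8 K

Initial temperature in Celsius: (1482 - 491.67) × 5/9 = 550.1833°C.
The 51.3°F change is an interval, so only the factor 5/9 applies: -51.3 × 5/9 = -28.5000°C.
Final Celsius temperature: 550.1833 - 28.5000 = 521.6833°C.
In kelvin: 521.6833 + 273.15 = 794.8 K.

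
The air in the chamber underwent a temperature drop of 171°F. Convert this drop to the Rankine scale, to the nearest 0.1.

171.0°R

Fahrenheit and Rankine degrees are the same size, so the interval is unchanged: 171.0.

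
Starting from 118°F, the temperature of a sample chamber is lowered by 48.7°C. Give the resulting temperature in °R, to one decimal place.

Initial temperature in Celsius: (118 - 32) × 5/9 = 47.7778°C.
Final Celsius temperature: 47.7778 - 48.7000 = -0.9222°C.
In Rankine: -0.9222 × 1.8 + 491.67 = 490.0°R.

490.0°R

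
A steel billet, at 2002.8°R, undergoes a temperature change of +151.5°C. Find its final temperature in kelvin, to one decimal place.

1264.2 K

Initial temperature in Celsius: (2002.8 - 491.67) × 5/9 = 839.5167°C.
Final Celsius temperature: 839.5167 + 151.5000 = 991.0167°C.
In kelvin: 991.0167 + 273.15 = 1264.2 K.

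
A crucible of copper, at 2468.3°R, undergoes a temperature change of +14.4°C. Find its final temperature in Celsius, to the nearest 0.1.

1112.5°C

Initial temperature in Celsius: (2468.3 - 491.67) × 5/9 = 1098.1278°C.
Final Celsius temperature: 1098.1278 + 14.4000 = 1112.5278°C.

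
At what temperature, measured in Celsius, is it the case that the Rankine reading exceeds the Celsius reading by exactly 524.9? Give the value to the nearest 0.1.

Let C be the Celsius reading. The Rankine reading is R = 1.8·C + 491.67.
Require R - C = 524.9: (0.8)·C + 491.67 = 524.9.
C = (524.9 - 491.67) / (0.8) = 41.5.

41.5°C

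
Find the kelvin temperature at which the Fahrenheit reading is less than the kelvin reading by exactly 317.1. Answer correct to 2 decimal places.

Let K be the kelvin reading. The Fahrenheit reading is F = 1.8·K - 459.67.
Require F - K = -317.1: (0.8)·K - 459.67 = -317.1.
K = (-317.1 + 459.67) / (0.8) = 178.21.

178.21 K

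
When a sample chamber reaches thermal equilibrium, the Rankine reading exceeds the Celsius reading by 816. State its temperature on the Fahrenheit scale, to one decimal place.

Let x be the Celsius reading; then the Rankine reading is 1.8·x + 491.67.
(1.8·x + 491.67) - x = 816  ⇒  (0.8)·x = 324.33  ⇒  x = 405.4125°C.
In Fahrenheit: 405.4125 × 1.8 + 32 = 761.7°F.

761.7°F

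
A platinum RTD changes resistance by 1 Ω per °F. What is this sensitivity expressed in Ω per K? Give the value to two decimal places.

1.80 Ω per K

Since only a temperature interval is involved, the additive offset between the scales drops out.
A change of 1 K is a change of 1.8°F, so per K the value is 1 × 1.8 = 1.80.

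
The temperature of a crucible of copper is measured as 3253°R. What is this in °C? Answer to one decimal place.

1534.1°C

In Celsius: (3253 - 491.67) × 5/9 = 1534.0722°C.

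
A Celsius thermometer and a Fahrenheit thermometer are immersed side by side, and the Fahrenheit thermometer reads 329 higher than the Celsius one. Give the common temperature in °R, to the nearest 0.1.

1159.9°R

Let x be the Celsius reading; then the Fahrenheit reading is 1.8·x + 32.
(1.8·x + 32) - x = 329  ⇒  (0.8)·x = 297  ⇒  x = 371.2500°C.
In Rankine: 371.2500 × 1.8 + 491.67 = 1159.9°R.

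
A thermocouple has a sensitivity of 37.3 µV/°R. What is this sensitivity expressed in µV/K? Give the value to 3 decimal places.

The quantity depends on a temperature interval, so only the ratio of degree sizes applies; the offset between the scales is irrelevant.
A change of 1 K is a change of 1.8°R, so per K the value is 37.3 × 1.8 = 67.140.

67.140 µV/K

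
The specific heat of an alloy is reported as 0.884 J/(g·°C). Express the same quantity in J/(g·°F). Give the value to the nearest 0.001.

0.491 J/(g·°F)

The quantity depends on a temperature interval, so only the ratio of degree sizes applies; the offset between the scales is irrelevant.
A change of 1°F is a change of 5/9°C, so per °F the value is 0.884 × 5/9 = 0.491.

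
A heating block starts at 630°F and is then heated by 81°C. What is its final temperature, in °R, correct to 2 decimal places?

Initial temperature in Celsius: (630 - 32) × 5/9 = 332.2222°C.
Final Celsius temperature: 332.2222 + 81.0000 = 413.2222°C.
In Rankine: 413.2222 × 1.8 + 491.67 = 1235.47°R.

1235.47°R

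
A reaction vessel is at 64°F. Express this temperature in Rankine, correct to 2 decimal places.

523.67°R

In Celsius: (64 - 32) × 5/9 = 17.7778°C.
In Rankine: 17.7778 × 1.8 + 491.67 = 523.67°R.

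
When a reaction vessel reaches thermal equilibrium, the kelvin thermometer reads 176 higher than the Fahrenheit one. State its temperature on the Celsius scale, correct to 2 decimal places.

81.44°C

Let x be the Fahrenheit reading; then the kelvin reading is 5/9·x + 255.372.
(5/9·x + 255.372) - x = 176  ⇒  (-4/9)·x = -79.3722  ⇒  x = 178.5875°F.
In Celsius: (178.5875 - 32) × 5/9 = 81.44°C.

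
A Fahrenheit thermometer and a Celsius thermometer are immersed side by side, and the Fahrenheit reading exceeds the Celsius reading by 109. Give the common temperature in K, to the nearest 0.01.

369.40 K

Let x be the Fahrenheit reading; then the Celsius reading is 5/9·x - 17.7778.
(5/9·x - 17.7778) - x = -109  ⇒  (-4/9)·x = -91.2222  ⇒  x = 205.2500°F.
In Celsius: (205.25 - 32) × 5/9 = 96.2500°C.
In kelvin: 96.2500 + 273.15 = 369.40 K.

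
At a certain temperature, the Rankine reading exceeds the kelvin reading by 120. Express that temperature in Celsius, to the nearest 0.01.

-123.15°C

Let x be the Rankine reading; then the kelvin reading is 5/9·x.
(5/9·x) - x = -120  ⇒  (-4/9)·x = -120  ⇒  x = 270.0000°R.
In Celsius: (270 - 491.67) × 5/9 = -123.15°C.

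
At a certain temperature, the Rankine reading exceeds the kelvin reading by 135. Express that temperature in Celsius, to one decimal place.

Let x be the Rankine reading; then the kelvin reading is 5/9·x.
(5/9·x) - x = -135  ⇒  (-4/9)·x = -135  ⇒  x = 303.7500°R.
In Celsius: (303.75 - 491.67) × 5/9 = -104.4°C.

-104.4°C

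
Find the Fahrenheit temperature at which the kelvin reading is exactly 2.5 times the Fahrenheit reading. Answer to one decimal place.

Let F be the Fahrenheit reading. The kelvin reading is K = 5/9·F + 255.372.
Require K = 2.5·F: 5/9·F + 255.372 = 2.5·F.
(-35/18)·F = -255.372  ⇒  F = 131.3.

131.3°F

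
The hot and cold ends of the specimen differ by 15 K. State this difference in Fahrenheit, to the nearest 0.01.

An interval of 1 K corresponds to 1.8°F.
15 × 1.8 = 27.00.

27.00°F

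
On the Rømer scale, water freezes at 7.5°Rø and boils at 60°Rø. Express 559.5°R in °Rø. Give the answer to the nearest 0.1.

First in Celsius: (559.5 - 491.67) × 5/9 = 37.6833°C.
Linearly onto the Rømer scale: 7.5 + (37.6833 / 100) × (60 - 7.5) = 27.3°Rø.

27.3°Rø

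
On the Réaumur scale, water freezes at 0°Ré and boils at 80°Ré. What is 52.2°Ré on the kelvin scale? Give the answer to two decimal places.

Linear interpolation between the fixed points: C = (52.2 - 0) × 100 / (80 - 0) = 65.2500°C.
Then 65.2500 + 273.15 = 338.40 K.

338.40 K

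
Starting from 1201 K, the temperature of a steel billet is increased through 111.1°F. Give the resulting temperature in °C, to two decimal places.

989.57°C

Initial temperature in Celsius: 1201 - 273.15 = 927.8500°C.
The 111.1°F change is an interval, so only the factor 5/9 applies: +111.1 × 5/9 = +61.7222°C.
Final Celsius temperature: 927.8500 + 61.7222 = 989.5722°C.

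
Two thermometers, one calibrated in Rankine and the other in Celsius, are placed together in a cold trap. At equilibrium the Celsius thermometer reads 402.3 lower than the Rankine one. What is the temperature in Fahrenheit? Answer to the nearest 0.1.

Let x be the Rankine reading; then the Celsius reading is 5/9·x - 273.15.
(5/9·x - 273.15) - x = -402.3  ⇒  (-4/9)·x = -129.15  ⇒  x = 290.5875°R.
In Celsius: (290.5875 - 491.67) × 5/9 = -111.7125°C.
In Fahrenheit: -111.7125 × 1.8 + 32 = -169.1°F.

-169.1°F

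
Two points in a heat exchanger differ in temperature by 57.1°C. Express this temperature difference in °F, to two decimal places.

102.78°F

An interval of 1°C corresponds to 1.8°F.
57.1 × 1.8 = 102.78.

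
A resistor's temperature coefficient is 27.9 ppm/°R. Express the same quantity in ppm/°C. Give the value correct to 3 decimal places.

50.220 ppm/°C

Since only a temperature interval is involved, the additive offset between the scales drops out.
A change of 1°C is a change of 1.8°R, so per °C the value is 27.9 × 1.8 = 50.220.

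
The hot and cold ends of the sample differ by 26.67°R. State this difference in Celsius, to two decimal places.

14.82°C

Only the scale ratio 5/9 matters for a change in temperature.
26.67 × 5/9 = 14.82.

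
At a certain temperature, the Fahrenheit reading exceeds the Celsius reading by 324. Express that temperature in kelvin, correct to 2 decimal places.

638.15 K

Let x be the Celsius reading; then the Fahrenheit reading is 1.8·x + 32.
(1.8·x + 32) - x = 324  ⇒  (0.8)·x = 292  ⇒  x = 365.0000°C.
In kelvin: 365.0000 + 273.15 = 638.15 K.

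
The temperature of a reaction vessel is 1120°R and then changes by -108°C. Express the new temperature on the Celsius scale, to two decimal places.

241.07°C

Initial temperature in Celsius: (1120 - 491.67) × 5/9 = 349.0722°C.
Final Celsius temperature: 349.0722 - 108.0000 = 241.0722°C.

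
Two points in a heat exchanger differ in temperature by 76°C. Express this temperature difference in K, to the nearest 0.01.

76.00 K

Celsius and kelvin degrees are the same size, so the interval is unchanged: 76.00.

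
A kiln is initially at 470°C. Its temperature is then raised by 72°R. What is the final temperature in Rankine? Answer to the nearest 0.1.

The 72°R change is an interval, so only the factor 5/9 applies: +72 × 5/9 = +40.0000°C.
Final Celsius temperature: 470.0000 + 40.0000 = 510.0000°C.
In Rankine: 510.0000 × 1.8 + 491.67 = 1409.7°R.

1409.7°R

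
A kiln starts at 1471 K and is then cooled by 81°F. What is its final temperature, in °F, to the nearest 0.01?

Initial temperature in Celsius: 1471 - 273.15 = 1197.8500°C.
The 81°F change is an interval, so only the factor 5/9 applies: -81 × 5/9 = -45.0000°C.
Final Celsius temperature: 1197.8500 - 45.0000 = 1152.8500°C.
In Fahrenheit: 1152.8500 × 1.8 + 32 = 2107.13°F.

2107.13°F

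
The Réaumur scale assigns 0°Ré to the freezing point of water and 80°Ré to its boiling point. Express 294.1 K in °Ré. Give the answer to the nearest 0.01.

16.76°Ré

First in Celsius: 294.1 - 273.15 = 20.9500°C.
Linearly onto the Réaumur scale: 0 + (20.9500 / 100) × (80 - 0) = 16.76°Ré.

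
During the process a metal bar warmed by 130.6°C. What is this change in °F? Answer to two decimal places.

For a temperature interval the offset drops out; only the factor 1.8 applies.
130.6 × 1.8 = 235.08.

235.08°F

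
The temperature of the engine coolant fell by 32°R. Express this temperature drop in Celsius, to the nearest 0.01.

Only the scale ratio 5/9 matters for a change in temperature.
32 × 5/9 = 17.78.

17.78°C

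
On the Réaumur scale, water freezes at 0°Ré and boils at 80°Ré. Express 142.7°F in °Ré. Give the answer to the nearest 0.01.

First in Celsius: (142.7 - 32) × 5/9 = 61.5000°C.
Linearly onto the Réaumur scale: 0 + (61.5000 / 100) × (80 - 0) = 49.20°Ré.

49.20°Ré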